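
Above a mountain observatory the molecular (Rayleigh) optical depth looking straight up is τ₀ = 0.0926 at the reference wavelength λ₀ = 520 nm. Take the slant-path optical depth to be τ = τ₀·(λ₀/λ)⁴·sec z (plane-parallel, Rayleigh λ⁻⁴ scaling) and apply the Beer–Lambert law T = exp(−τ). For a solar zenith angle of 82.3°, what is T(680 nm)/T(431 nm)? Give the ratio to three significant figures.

Airmass: sec 82.3° = 7.4635.
τ(680 nm) = 0.0926 × (520/680)⁴ × 7.4635 = 0.0926 × 0.3420 × 7.4635 = 0.2363.
τ(431 nm) = 0.0926 × (520/431)⁴ × 7.4635 = 0.0926 × 2.1189 × 7.4635 = 1.4644.
T(680)/T(431) = exp(τ_B − τ_A) = exp(1.2280) = 3.4146.

3.41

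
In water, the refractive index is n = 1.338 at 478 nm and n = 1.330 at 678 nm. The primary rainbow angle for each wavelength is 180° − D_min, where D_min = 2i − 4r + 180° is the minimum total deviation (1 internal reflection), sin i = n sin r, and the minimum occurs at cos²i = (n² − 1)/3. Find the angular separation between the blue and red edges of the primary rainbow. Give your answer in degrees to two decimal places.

1.16°

At 478 nm (n = 1.338): cos²i = 0.26341 → i = 59.120°, r = 39.899°, D_min = 138.643°, rainbow angle = 41.357°.
At 678 nm (n = 1.330): cos²i = 0.25630 → i = 59.585°, r = 40.422°, D_min = 137.484°, rainbow angle = 42.516°.
Angular width = |41.357° − 42.516°| = 1.160°.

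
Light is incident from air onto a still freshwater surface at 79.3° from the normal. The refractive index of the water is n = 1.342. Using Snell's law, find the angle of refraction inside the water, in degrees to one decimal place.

Snell: sin θ_r = sin θ_i / n = sin 79.3° / 1.342 = 0.9826 / 1.342 = 0.7322.
θ_r = arcsin(0.7322) = 47.07°.

47.1°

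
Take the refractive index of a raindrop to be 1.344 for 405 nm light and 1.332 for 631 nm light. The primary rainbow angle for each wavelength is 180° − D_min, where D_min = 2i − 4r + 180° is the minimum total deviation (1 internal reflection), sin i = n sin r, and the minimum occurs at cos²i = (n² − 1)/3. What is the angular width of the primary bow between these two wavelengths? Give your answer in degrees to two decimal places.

1.72°

At 405 nm (n = 1.344): cos²i = 0.26878 → i = 58.772°, r = 39.512°, D_min = 139.495°, rainbow angle = 40.505°.
At 631 nm (n = 1.332): cos²i = 0.25807 → i = 59.469°, r = 40.290°, D_min = 137.776°, rainbow angle = 42.224°.
Angular width = |40.505° − 42.224°| = 1.719°.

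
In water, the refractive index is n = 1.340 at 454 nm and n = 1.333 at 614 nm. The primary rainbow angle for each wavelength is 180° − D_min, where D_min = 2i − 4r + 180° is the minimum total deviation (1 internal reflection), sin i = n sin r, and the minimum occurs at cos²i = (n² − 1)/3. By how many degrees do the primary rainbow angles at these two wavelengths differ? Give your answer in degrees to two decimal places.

At 454 nm (n = 1.340): cos²i = 0.26520 → i = 59.004°, r = 39.770°, D_min = 138.929°, rainbow angle = 41.071°.
At 614 nm (n = 1.333): cos²i = 0.25896 → i = 59.410°, r = 40.225°, D_min = 137.922°, rainbow angle = 42.078°.
Angular width = |41.071° − 42.078°| = 1.007°.

1.01°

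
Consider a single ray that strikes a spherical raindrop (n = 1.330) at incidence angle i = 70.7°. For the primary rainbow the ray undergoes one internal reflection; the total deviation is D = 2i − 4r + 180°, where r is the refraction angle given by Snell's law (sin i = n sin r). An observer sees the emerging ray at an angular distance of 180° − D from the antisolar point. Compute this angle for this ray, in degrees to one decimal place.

sin r = sin 70.7° / 1.330 = 0.9438/1.330 = 0.7096; r = 45.20°.
D = 2·70.7° − 4·45.20° + 180° = 141.40° − 180.82° + 180° = 140.58°.
Angle from antisolar point = 180° − D = 39.42°.

39.4°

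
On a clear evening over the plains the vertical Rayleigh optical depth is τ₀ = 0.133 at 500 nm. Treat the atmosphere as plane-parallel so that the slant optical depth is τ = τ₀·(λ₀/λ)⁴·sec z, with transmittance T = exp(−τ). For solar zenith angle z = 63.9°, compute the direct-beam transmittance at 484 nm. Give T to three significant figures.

sec 63.9° = 2.2730.
τ = 0.133 × (500/484)⁴ × 2.2730 = 0.133 × 1.1389 × 2.2730 = 0.3443.
T = exp(−0.3443) = 0.7087.

0.709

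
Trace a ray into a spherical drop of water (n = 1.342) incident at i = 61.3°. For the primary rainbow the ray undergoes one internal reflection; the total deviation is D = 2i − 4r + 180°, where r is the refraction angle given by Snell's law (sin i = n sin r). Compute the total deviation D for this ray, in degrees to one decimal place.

sin r = sin 61.3° / 1.342 = 0.8771/1.342 = 0.6536; r = 40.81°.
D = 2·61.3° − 4·40.81° + 180° = 122.60° − 163.26° + 180° = 139.34°.

139.3°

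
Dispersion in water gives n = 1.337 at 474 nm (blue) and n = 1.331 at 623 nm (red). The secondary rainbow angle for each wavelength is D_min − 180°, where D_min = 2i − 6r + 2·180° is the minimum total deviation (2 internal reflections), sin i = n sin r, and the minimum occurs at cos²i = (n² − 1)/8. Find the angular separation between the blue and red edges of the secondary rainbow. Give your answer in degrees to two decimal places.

At 474 nm (n = 1.337): cos²i = 0.09845 → i = 71.714°, r = 45.249°, D_min = 231.934°, rainbow angle = 51.934°.
At 623 nm (n = 1.331): cos²i = 0.09645 → i = 71.907°, r = 45.575°, D_min = 230.365°, rainbow angle = 50.365°.
Angular width = |51.934° − 50.365°| = 1.569°.

1.57°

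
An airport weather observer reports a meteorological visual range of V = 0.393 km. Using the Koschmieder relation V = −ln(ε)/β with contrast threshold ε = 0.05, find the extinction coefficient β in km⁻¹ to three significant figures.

7.62 km⁻¹

β = −ln(0.05) / V = 2.996 / 0.393 = 7.6227 km⁻¹.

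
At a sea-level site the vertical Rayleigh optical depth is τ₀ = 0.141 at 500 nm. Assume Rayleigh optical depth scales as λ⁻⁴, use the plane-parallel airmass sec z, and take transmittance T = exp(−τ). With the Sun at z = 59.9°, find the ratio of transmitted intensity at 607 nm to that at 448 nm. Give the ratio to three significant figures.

1.36

Airmass: sec 59.9° = 1.9940.
τ(607 nm) = 0.141 × (500/607)⁴ × 1.9940 = 0.141 × 0.4604 × 1.9940 = 0.1294.
τ(448 nm) = 0.141 × (500/448)⁴ × 1.9940 = 0.141 × 1.5516 × 1.9940 = 0.4362.
T(607)/T(448) = exp(τ_B − τ_A) = exp(0.3068) = 1.3590.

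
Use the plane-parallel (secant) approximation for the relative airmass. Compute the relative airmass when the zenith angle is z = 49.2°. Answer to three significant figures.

1.53

X = sec z = 1/cos 49.2° = 1/0.6534 = 1.5304.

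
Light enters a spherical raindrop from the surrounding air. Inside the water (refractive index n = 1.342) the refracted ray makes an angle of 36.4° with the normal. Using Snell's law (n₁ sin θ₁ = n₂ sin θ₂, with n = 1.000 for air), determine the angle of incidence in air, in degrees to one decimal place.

Snell: sin θ_i = n · sin θ_r = 1.342 × sin 36.4° = 1.342 × 0.5934 = 0.7964.
θ_i = arcsin(0.7964) = 52.78°.

52.8°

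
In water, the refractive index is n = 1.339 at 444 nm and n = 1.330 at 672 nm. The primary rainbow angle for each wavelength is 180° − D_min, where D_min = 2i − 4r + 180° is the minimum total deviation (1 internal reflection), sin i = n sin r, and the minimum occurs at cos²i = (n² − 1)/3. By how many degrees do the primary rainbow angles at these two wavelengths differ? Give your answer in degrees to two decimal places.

1.30°

At 444 nm (n = 1.339): cos²i = 0.26431 → i = 59.062°, r = 39.834°, D_min = 138.786°, rainbow angle = 41.214°.
At 672 nm (n = 1.330): cos²i = 0.25630 → i = 59.585°, r = 40.422°, D_min = 137.484°, rainbow angle = 42.516°.
Angular width = |41.214° − 42.516°| = 1.303°.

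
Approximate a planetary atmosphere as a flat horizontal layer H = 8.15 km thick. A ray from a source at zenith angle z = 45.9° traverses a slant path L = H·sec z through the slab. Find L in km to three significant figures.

11.7 km

sec z = 1/cos 45.9° = 1.4370.
L = 8.15 × 1.4370 = 11.711 km.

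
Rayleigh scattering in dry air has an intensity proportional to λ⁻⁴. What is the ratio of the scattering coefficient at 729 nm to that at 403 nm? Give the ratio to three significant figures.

Rayleigh scattering ∝ λ⁻⁴, so the ratio of coefficients is the inverse fourth power of the wavelength ratio.
σ(729)/σ(403) = (403/729)⁴ = (0.5528)⁴ = 0.09339.

0.0934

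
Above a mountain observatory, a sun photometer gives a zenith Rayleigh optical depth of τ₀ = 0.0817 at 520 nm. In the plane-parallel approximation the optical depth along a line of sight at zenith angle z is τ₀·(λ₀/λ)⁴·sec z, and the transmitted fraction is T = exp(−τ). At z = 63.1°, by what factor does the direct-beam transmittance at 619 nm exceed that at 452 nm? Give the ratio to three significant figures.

Airmass: sec 63.1° = 2.2103.
τ(619 nm) = 0.0817 × (520/619)⁴ × 2.2103 = 0.0817 × 0.4980 × 2.2103 = 0.0899.
τ(452 nm) = 0.0817 × (520/452)⁴ × 2.2103 = 0.0817 × 1.7517 × 2.2103 = 0.3163.
T(619)/T(452) = exp(τ_B − τ_A) = exp(0.2264) = 1.2541.

1.25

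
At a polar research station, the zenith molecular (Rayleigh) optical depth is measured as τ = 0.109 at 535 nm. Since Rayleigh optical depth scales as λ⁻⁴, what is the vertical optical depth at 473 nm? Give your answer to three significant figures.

τ(473 nm) = τ(535 nm) × (535/473)⁴ = 0.109 × (1.1311)⁴ = 0.109 × 1.6367 = 0.1784.

0.178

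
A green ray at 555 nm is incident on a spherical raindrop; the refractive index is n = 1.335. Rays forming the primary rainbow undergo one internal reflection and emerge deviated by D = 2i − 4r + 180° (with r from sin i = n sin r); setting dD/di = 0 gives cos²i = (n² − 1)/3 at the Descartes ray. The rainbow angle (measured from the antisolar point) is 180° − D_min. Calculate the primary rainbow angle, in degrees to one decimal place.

cos²i = (1.78222 − 1)/3 = 0.26074; i = arccos(0.51063) = 59.294°.
sin r = sin 59.294°/1.335 = 0.64405; r = 40.094°.
D_min = 2·59.294° − 4·40.094° + 180° = 138.212°.
Rainbow angle = 180° − D_min = 41.788°.

41.8°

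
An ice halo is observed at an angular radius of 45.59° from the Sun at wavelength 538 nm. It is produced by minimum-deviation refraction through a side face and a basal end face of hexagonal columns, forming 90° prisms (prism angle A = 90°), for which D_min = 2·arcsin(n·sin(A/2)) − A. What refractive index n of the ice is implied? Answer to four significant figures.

1.309

Rearranging: n = sin((D_min + A)/2) / sin(A/2).
(D_min + A)/2 = (45.59° + 90°)/2 = 67.795°.
n = sin 67.795° / sin 45° = 0.9258 / 0.7071 = 1.3093.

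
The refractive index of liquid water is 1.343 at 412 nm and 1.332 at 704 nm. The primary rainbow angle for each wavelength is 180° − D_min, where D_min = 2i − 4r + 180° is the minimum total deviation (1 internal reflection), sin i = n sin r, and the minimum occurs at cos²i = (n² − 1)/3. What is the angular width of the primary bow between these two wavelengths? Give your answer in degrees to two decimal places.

At 412 nm (n = 1.343): cos²i = 0.26788 → i = 58.830°, r = 39.577°, D_min = 139.354°, rainbow angle = 40.646°.
At 704 nm (n = 1.332): cos²i = 0.25807 → i = 59.469°, r = 40.290°, D_min = 137.776°, rainbow angle = 42.224°.
Angular width = |40.646° − 42.224°| = 1.578°.

1.58°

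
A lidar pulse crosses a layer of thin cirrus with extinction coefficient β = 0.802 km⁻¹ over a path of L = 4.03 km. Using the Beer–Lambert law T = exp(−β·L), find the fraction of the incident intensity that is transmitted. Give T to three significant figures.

τ = β·L = 0.802 × 4.03 = 3.2321.
T = exp(−3.2321) = 0.0395.

0.0395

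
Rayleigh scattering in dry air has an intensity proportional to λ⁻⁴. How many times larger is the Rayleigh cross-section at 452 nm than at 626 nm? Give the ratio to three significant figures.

Rayleigh scattering ∝ λ⁻⁴, so the ratio of coefficients is the inverse fourth power of the wavelength ratio.
σ(452)/σ(626) = (626/452)⁴ = (1.3850)⁴ = 3.679.

3.68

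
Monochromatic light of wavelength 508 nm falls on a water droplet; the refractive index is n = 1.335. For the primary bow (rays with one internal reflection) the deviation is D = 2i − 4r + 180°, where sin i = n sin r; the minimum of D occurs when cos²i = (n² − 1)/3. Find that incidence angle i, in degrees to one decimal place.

cos²i = (1.335² − 1)/3 = (1.78222 − 1)/3 = 0.26074.
cos i = 0.51063, so i = 59.294°.

59.3°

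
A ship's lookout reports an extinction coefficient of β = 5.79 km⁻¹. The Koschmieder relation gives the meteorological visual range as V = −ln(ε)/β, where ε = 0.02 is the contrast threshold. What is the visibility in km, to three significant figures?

0.676 km

V = −ln(0.02) / 5.79 = 3.912 / 5.79 = 0.6757 km.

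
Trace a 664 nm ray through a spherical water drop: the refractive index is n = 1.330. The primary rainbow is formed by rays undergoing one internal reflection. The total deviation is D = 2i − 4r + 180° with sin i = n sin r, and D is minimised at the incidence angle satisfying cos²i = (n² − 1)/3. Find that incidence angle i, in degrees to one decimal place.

cos²i = (1.330² − 1)/3 = (1.76890 − 1)/3 = 0.25630.
cos i = 0.50626, so i = 59.585°.

59.6°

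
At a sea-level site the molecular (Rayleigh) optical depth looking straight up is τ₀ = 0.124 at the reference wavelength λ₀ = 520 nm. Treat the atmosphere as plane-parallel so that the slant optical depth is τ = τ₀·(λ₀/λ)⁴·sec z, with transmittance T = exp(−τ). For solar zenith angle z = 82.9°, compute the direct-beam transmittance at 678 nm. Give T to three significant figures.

0.707

sec 82.9° = 8.0905.
τ = 0.124 × (520/678)⁴ × 8.0905 = 0.124 × 0.3460 × 8.0905 = 0.3471.
T = exp(−0.3471) = 0.7067.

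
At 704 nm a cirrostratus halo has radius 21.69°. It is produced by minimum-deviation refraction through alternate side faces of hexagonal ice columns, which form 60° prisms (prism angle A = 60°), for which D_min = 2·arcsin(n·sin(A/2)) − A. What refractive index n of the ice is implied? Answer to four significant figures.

Rearranging: n = sin((D_min + A)/2) / sin(A/2).
(D_min + A)/2 = (21.69° + 60°)/2 = 40.845°.
n = sin 40.845° / sin 30° = 0.6540 / 0.5000 = 1.3080.

1.308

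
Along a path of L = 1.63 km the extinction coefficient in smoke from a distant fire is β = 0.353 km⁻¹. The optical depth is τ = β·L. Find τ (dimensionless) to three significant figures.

τ = β·L = 0.353 × 1.63 = 0.5754.

0.575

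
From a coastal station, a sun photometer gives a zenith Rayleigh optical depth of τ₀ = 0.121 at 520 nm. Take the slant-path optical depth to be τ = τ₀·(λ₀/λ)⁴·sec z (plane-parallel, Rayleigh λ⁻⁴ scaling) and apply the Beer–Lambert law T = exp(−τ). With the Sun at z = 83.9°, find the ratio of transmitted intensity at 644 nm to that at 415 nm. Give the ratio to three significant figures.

10.2

Airmass: sec 83.9° = 9.4105.
τ(644 nm) = 0.121 × (520/644)⁴ × 9.4105 = 0.121 × 0.4251 × 9.4105 = 0.4840.
τ(415 nm) = 0.121 × (520/415)⁴ × 9.4105 = 0.121 × 2.4650 × 9.4105 = 2.8069.
T(644)/T(415) = exp(τ_B − τ_A) = exp(2.3228) = 10.2045.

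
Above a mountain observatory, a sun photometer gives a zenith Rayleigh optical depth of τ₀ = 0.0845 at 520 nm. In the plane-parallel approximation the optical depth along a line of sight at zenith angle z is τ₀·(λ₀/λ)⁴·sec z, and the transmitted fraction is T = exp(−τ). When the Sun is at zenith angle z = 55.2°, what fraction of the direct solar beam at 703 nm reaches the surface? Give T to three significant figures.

0.957

sec 55.2° = 1.7522.
τ = 0.0845 × (520/703)⁴ × 1.7522 = 0.0845 × 0.2994 × 1.7522 = 0.0443.
T = exp(−0.0443) = 0.9566.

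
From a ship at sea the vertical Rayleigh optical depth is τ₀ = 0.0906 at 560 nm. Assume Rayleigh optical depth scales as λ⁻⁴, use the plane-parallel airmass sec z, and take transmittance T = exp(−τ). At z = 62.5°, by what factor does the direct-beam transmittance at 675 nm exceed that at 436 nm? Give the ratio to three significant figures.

1.55

Airmass: sec 62.5° = 2.1657.
τ(675 nm) = 0.0906 × (560/675)⁴ × 2.1657 = 0.0906 × 0.4737 × 2.1657 = 0.0930.
τ(436 nm) = 0.0906 × (560/436)⁴ × 2.1657 = 0.0906 × 2.7215 × 2.1657 = 0.5340.
T(675)/T(436) = exp(τ_B − τ_A) = exp(0.4410) = 1.5543.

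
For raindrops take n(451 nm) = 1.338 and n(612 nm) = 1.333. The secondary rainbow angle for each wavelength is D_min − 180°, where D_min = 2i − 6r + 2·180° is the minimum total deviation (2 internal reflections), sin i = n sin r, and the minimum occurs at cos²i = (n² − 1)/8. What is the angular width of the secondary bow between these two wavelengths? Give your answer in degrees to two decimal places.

At 451 nm (n = 1.338): cos²i = 0.09878 → i = 71.682°, r = 45.195°, D_min = 232.193°, rainbow angle = 52.193°.
At 612 nm (n = 1.333): cos²i = 0.09711 → i = 71.843°, r = 45.466°, D_min = 230.891°, rainbow angle = 50.891°.
Angular width = |52.193° − 50.891°| = 1.302°.

1.30°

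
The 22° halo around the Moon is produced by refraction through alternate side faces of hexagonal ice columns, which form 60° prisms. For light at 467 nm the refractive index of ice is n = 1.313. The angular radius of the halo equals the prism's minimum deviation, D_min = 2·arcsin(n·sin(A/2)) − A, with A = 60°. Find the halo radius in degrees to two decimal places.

n·sin(A/2) = 1.313 × sin 30° = 1.313 × 0.5000 = 0.6565.
D_min = 2·arcsin(0.6565) − 60° = 2 × 41.033° − 60° = 22.067°.

22.07°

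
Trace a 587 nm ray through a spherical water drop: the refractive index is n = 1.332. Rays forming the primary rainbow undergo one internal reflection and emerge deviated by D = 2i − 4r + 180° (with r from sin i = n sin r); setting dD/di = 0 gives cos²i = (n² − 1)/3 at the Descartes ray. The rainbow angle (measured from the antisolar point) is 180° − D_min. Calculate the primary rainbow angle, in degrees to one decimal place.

cos²i = (1.77422 − 1)/3 = 0.25807; i = arccos(0.50801) = 59.469°.
sin r = sin 59.469°/1.332 = 0.64666; r = 40.290°.
D_min = 2·59.469° − 4·40.290° + 180° = 137.776°.
Rainbow angle = 180° − D_min = 42.224°.

42.2°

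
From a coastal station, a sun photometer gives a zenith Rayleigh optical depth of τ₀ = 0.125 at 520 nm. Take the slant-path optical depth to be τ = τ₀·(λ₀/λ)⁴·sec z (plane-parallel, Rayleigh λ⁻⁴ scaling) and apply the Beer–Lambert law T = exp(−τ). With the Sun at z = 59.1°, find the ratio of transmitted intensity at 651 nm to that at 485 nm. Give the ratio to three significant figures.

Airmass: sec 59.1° = 1.9473.
τ(651 nm) = 0.125 × (520/651)⁴ × 1.9473 = 0.125 × 0.4071 × 1.9473 = 0.0991.
τ(485 nm) = 0.125 × (520/485)⁴ × 1.9473 = 0.125 × 1.3214 × 1.9473 = 0.3216.
T(651)/T(485) = exp(τ_B − τ_A) = exp(0.2226) = 1.2493.

1.25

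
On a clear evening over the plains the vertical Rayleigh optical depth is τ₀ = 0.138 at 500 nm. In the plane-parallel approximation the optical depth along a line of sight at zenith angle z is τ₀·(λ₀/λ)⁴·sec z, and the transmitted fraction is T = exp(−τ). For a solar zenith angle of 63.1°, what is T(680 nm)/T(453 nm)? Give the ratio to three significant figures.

1.44

Airmass: sec 63.1° = 2.2103.
τ(680 nm) = 0.138 × (500/680)⁴ × 2.2103 = 0.138 × 0.2923 × 2.2103 = 0.0892.
τ(453 nm) = 0.138 × (500/453)⁴ × 2.2103 = 0.138 × 1.4842 × 2.2103 = 0.4527.
T(680)/T(453) = exp(τ_B − τ_A) = exp(0.3635) = 1.4384.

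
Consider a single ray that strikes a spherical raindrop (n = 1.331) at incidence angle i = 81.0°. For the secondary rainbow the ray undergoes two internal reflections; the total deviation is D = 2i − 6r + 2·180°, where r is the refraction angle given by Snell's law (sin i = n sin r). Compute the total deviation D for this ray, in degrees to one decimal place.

234.6°

sin r = sin 81.0° / 1.331 = 0.9877/1.331 = 0.7421; r = 47.91°.
D = 2·81.0° − 6·47.91° + 2·180° = 162.00° − 287.45° + 360° = 234.55°.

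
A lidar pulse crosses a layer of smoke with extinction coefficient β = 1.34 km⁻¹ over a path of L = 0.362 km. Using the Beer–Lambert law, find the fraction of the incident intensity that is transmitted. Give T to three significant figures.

0.616

τ = β·L = 1.34 × 0.362 = 0.4851.
T = exp(−0.4851) = 0.6156.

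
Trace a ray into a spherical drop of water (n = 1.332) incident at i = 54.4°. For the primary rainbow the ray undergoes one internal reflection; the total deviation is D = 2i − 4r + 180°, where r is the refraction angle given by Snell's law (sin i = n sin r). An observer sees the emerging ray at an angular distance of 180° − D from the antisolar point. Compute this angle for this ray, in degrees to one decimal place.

41.7°

sin r = sin 54.4° / 1.332 = 0.8131/1.332 = 0.6104; r = 37.62°.
D = 2·54.4° − 4·37.62° + 180° = 108.80° − 150.48° + 180° = 138.32°.
Angle from antisolar point = 180° − D = 41.68°.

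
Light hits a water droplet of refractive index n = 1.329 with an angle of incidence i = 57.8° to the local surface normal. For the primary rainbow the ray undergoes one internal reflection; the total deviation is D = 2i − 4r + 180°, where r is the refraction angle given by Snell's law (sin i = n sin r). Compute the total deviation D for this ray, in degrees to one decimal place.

sin r = sin 57.8° / 1.329 = 0.8462/1.329 = 0.6367; r = 39.55°.
D = 2·57.8° − 4·39.55° + 180° = 115.60° − 158.19° + 180° = 137.41°.

137.4°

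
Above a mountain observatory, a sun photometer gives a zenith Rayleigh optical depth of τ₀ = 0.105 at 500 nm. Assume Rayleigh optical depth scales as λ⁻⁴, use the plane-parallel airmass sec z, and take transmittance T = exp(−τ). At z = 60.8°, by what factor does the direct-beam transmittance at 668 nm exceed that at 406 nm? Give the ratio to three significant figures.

Airmass: sec 60.8° = 2.0498.
τ(668 nm) = 0.105 × (500/668)⁴ × 2.0498 = 0.105 × 0.3139 × 2.0498 = 0.0676.
τ(406 nm) = 0.105 × (500/406)⁴ × 2.0498 = 0.105 × 2.3003 × 2.0498 = 0.4951.
T(668)/T(406) = exp(τ_B − τ_A) = exp(0.4275) = 1.5334.

1.53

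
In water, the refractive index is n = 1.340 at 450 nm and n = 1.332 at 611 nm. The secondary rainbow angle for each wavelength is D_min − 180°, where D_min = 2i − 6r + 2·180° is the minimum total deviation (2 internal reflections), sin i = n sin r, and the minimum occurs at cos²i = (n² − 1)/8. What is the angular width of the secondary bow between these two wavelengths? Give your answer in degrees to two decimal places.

At 450 nm (n = 1.340): cos²i = 0.09945 → i = 71.618°, r = 45.088°, D_min = 232.709°, rainbow angle = 52.709°.
At 611 nm (n = 1.332): cos²i = 0.09678 → i = 71.875°, r = 45.520°, D_min = 230.628°, rainbow angle = 50.628°.
Angular width = |52.709° − 50.628°| = 2.080°.

2.08°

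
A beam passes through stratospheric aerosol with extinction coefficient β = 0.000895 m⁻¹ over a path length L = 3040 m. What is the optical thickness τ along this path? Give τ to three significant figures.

2.72

τ = β·L = 0.000895 × 3040 = 2.7208.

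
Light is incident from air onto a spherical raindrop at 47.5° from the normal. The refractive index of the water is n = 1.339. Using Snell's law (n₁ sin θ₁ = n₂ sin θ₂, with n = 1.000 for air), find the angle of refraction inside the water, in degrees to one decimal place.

Snell: sin θ_r = sin θ_i / n = sin 47.5° / 1.339 = 0.7373 / 1.339 = 0.5506.
θ_r = arcsin(0.5506) = 33.41°.

33.4°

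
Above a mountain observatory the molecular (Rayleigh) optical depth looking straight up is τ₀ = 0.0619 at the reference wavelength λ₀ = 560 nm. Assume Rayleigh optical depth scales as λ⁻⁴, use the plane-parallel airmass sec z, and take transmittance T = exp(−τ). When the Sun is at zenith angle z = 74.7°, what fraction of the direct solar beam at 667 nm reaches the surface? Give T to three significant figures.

sec 74.7° = 3.7897.
τ = 0.0619 × (560/667)⁴ × 3.7897 = 0.0619 × 0.4969 × 3.7897 = 0.1166.
T = exp(−0.1166) = 0.8900.

0.890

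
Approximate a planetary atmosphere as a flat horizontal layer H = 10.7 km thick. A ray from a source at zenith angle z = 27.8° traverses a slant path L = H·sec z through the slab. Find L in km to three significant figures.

12.1 km

sec z = 1/cos 27.8° = 1.1305.
L = 10.7 × 1.1305 = 12.096 km.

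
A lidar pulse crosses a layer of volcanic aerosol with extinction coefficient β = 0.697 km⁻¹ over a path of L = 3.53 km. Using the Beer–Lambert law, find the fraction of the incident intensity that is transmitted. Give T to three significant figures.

0.0854

τ = β·L = 0.697 × 3.53 = 2.4604.
T = exp(−2.4604) = 0.0854.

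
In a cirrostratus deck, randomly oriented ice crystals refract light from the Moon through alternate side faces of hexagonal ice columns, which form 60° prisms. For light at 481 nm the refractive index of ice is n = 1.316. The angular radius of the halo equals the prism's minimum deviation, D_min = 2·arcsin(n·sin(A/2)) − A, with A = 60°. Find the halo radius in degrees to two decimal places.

22.30°

n·sin(A/2) = 1.316 × sin 30° = 1.316 × 0.5000 = 0.6580.
D_min = 2·arcsin(0.6580) − 60° = 2 × 41.148° − 60° = 22.295°.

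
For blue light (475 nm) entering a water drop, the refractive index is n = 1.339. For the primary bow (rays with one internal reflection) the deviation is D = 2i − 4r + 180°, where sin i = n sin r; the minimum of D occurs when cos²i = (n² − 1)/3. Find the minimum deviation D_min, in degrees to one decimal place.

138.8°

cos²i = (1.79292 − 1)/3 = 0.26431; i = arccos(0.51411) = 59.062°.
sin r = sin 59.062°/1.339 = 0.64057; r = 39.834°.
D_min = 2·59.062° − 4·39.834° + 180° = 138.786°.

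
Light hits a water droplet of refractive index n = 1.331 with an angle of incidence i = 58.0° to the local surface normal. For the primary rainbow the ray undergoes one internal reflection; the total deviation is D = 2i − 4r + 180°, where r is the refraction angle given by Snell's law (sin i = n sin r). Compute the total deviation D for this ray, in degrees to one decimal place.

sin r = sin 58.0° / 1.331 = 0.8480/1.331 = 0.6372; r = 39.58°.
D = 2·58.0° − 4·39.58° + 180° = 116.00° − 158.32° + 180° = 137.68°.

137.7°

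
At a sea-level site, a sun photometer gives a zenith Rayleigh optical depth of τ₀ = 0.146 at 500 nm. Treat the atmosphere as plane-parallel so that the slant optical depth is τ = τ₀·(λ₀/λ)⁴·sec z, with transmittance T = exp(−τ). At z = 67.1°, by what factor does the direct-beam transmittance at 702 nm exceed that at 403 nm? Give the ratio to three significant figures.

2.21

Airmass: sec 67.1° = 2.5699.
τ(702 nm) = 0.146 × (500/702)⁴ × 2.5699 = 0.146 × 0.2574 × 2.5699 = 0.0966.
τ(403 nm) = 0.146 × (500/403)⁴ × 2.5699 = 0.146 × 2.3695 × 2.5699 = 0.8890.
T(702)/T(403) = exp(τ_B − τ_A) = exp(0.7925) = 2.2089.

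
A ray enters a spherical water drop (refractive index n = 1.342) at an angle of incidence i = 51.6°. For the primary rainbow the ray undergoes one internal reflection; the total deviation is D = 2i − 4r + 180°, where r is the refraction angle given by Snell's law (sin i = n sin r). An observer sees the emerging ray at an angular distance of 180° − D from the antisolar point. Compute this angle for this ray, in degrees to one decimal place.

sin r = sin 51.6° / 1.342 = 0.7837/1.342 = 0.5840; r = 35.73°.
D = 2·51.6° − 4·35.73° + 180° = 103.20° − 142.92° + 180° = 140.28°.
Angle from antisolar point = 180° − D = 39.72°.

39.7°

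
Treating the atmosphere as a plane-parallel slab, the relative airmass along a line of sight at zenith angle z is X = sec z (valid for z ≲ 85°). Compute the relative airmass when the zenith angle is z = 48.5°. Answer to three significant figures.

1.51

X = sec z = 1/cos 48.5° = 1/0.6626 = 1.5092.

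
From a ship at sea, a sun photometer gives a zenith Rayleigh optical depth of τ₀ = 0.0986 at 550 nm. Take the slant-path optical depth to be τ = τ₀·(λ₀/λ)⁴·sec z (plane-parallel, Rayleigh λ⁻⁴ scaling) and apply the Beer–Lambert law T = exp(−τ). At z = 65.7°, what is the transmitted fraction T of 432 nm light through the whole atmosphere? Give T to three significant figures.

0.533

sec 65.7° = 2.4300.
τ = 0.0986 × (550/432)⁴ × 2.4300 = 0.0986 × 2.6273 × 2.4300 = 0.6295.
T = exp(−0.6295) = 0.5328.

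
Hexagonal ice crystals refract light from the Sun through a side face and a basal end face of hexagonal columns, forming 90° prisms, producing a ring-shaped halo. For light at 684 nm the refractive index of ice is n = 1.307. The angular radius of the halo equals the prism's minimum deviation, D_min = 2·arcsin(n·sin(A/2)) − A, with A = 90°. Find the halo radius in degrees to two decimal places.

n·sin(A/2) = 1.307 × sin 45° = 1.307 × 0.7071 = 0.9242.
D_min = 2·arcsin(0.9242) − 90° = 2 × 67.546° − 90° = 45.093°.

45.09°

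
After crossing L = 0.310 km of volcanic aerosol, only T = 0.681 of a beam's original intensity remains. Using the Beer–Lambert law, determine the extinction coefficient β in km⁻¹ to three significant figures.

1.24 km⁻¹

Beer–Lambert: T = exp(−βL) ⇒ β = −ln(T)/L = −ln(0.681)/0.310 = 0.3842/0.310 = 1.239 km⁻¹.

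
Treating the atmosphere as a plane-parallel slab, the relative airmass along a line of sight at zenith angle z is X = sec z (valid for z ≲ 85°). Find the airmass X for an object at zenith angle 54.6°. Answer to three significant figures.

1.73

X = sec z = 1/cos 54.6° = 1/0.5793 = 1.7263.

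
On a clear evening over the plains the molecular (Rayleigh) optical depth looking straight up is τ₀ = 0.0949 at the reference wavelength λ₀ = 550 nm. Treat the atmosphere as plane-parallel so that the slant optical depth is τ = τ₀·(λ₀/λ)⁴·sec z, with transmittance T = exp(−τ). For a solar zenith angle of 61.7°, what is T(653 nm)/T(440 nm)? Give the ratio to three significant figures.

Airmass: sec 61.7° = 2.1093.
τ(653 nm) = 0.0949 × (550/653)⁴ × 2.1093 = 0.0949 × 0.5033 × 2.1093 = 0.1007.
τ(440 nm) = 0.0949 × (550/440)⁴ × 2.1093 = 0.0949 × 2.4414 × 2.1093 = 0.4887.
T(653)/T(440) = exp(τ_B − τ_A) = exp(0.3880) = 1.4740.

1.47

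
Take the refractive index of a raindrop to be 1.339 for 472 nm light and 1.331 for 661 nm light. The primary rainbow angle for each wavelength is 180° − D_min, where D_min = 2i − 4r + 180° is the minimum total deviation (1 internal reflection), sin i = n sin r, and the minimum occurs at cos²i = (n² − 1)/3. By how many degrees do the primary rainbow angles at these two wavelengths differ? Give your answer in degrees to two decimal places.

1.16°

At 472 nm (n = 1.339): cos²i = 0.26431 → i = 59.062°, r = 39.834°, D_min = 138.786°, rainbow angle = 41.214°.
At 661 nm (n = 1.331): cos²i = 0.25719 → i = 59.527°, r = 40.356°, D_min = 137.630°, rainbow angle = 42.370°.
Angular width = |41.214° − 42.370°| = 1.156°.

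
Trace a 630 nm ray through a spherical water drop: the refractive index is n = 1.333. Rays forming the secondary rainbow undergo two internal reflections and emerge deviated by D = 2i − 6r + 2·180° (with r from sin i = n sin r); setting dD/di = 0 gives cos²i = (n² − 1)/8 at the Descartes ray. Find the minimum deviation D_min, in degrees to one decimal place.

cos²i = (1.77689 − 1)/8 = 0.09711; i = arccos(0.31163) = 71.843°.
sin r = sin 71.843°/1.333 = 0.71283; r = 45.466°.
D_min = 2·71.843° − 6·45.466° + 360° = 230.891°.

230.9°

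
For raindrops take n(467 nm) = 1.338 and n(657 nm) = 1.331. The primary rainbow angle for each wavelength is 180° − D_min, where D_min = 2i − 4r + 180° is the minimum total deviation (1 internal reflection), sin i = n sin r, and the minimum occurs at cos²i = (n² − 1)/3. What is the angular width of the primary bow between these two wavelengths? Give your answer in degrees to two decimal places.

At 467 nm (n = 1.338): cos²i = 0.26341 → i = 59.120°, r = 39.899°, D_min = 138.643°, rainbow angle = 41.357°.
At 657 nm (n = 1.331): cos²i = 0.25719 → i = 59.527°, r = 40.356°, D_min = 137.630°, rainbow angle = 42.370°.
Angular width = |41.357° − 42.370°| = 1.013°.

1.01°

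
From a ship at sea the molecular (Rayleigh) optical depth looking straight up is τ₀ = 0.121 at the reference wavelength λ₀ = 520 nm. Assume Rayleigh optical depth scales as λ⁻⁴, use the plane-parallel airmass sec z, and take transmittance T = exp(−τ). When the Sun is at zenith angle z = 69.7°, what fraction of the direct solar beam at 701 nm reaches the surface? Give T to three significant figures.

0.900

sec 69.7° = 2.8824.
τ = 0.121 × (520/701)⁴ × 2.8824 = 0.121 × 0.3028 × 2.8824 = 0.1056.
T = exp(−0.1056) = 0.8998.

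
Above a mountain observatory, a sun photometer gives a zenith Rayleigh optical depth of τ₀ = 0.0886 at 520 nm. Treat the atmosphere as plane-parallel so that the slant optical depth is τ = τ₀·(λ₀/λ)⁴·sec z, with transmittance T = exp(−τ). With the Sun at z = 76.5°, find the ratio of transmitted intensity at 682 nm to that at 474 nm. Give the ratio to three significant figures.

Airmass: sec 76.5° = 4.2837.
τ(682 nm) = 0.0886 × (520/682)⁴ × 4.2837 = 0.0886 × 0.3380 × 4.2837 = 0.1283.
τ(474 nm) = 0.0886 × (520/474)⁴ × 4.2837 = 0.0886 × 1.4484 × 4.2837 = 0.5497.
T(682)/T(474) = exp(τ_B − τ_A) = exp(0.4215) = 1.5242.

1.52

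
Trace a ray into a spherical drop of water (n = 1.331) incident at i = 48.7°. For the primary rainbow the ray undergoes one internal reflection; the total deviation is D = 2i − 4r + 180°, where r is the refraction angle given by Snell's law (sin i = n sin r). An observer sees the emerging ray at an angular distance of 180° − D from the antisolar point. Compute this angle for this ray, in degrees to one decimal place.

sin r = sin 48.7° / 1.331 = 0.7513/1.331 = 0.5644; r = 34.36°.
D = 2·48.7° − 4·34.36° + 180° = 97.40° − 137.45° + 180° = 139.95°.
Angle from antisolar point = 180° − D = 40.05°.

40.1°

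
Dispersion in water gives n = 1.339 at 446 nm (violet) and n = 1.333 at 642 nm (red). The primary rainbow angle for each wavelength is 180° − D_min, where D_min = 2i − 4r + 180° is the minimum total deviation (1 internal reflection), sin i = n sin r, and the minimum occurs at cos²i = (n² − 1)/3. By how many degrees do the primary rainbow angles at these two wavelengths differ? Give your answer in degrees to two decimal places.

0.86°

At 446 nm (n = 1.339): cos²i = 0.26431 → i = 59.062°, r = 39.834°, D_min = 138.786°, rainbow angle = 41.214°.
At 642 nm (n = 1.333): cos²i = 0.25896 → i = 59.410°, r = 40.225°, D_min = 137.922°, rainbow angle = 42.078°.
Angular width = |41.214° − 42.078°| = 0.865°.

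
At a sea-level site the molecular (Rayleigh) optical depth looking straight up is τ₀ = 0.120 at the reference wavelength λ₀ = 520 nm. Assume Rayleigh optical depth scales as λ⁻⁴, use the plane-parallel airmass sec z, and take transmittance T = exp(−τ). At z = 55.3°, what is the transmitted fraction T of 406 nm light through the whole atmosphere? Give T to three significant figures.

0.567

sec 55.3° = 1.7566.
τ = 0.120 × (520/406)⁴ × 1.7566 = 0.120 × 2.6910 × 1.7566 = 0.5672.
T = exp(−0.5672) = 0.5671.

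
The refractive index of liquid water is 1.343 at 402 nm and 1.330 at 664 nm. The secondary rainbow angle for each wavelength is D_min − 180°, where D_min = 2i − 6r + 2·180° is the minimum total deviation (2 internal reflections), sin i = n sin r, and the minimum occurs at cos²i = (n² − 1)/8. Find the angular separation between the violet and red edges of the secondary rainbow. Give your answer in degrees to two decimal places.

At 402 nm (n = 1.343): cos²i = 0.10046 → i = 71.522°, r = 44.928°, D_min = 233.478°, rainbow angle = 53.478°.
At 664 nm (n = 1.330): cos²i = 0.09611 → i = 71.940°, r = 45.630°, D_min = 230.101°, rainbow angle = 50.101°.
Angular width = |53.478° − 50.101°| = 3.377°.

3.38°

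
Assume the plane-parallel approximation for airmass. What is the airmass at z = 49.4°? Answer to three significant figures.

1.54

X = sec z = 1/cos 49.4° = 1/0.6508 = 1.5366.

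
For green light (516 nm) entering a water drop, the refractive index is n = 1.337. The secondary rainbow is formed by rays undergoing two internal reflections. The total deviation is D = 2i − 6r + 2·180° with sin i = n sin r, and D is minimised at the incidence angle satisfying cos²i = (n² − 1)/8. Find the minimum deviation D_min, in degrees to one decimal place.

cos²i = (1.78757 − 1)/8 = 0.09845; i = arccos(0.31376) = 71.714°.
sin r = sin 71.714°/1.337 = 0.71017; r = 45.249°.
D_min = 2·71.714° − 6·45.249° + 360° = 231.934°.

231.9°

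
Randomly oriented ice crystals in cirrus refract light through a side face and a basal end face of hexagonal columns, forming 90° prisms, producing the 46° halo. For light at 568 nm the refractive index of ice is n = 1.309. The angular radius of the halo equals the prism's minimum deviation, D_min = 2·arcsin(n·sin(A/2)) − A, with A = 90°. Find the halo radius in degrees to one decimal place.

n·sin(A/2) = 1.309 × sin 45° = 1.309 × 0.7071 = 0.9256.
D_min = 2·arcsin(0.9256) − 90° = 2 × 67.759° − 90° = 45.519°.

45.5°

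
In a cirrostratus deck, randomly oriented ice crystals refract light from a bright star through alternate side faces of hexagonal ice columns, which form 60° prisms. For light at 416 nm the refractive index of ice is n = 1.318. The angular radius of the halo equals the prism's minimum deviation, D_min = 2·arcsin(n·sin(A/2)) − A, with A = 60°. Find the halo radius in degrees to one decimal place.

n·sin(A/2) = 1.318 × sin 30° = 1.318 × 0.5000 = 0.6590.
D_min = 2·arcsin(0.6590) − 60° = 2 × 41.224° − 60° = 22.447°.

22.4°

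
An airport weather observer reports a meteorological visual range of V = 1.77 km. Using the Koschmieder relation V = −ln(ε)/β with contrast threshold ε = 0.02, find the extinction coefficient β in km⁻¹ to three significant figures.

2.21 km⁻¹

β = −ln(0.02) / V = 3.912 / 1.77 = 2.2102 km⁻¹.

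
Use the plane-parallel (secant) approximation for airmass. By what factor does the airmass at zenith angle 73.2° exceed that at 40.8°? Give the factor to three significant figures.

X(73.2°)/X(40.8°) = sec 73.2° / sec 40.8° = cos 40.8° / cos 73.2° = 0.7570/0.2890 = 2.6191.

2.62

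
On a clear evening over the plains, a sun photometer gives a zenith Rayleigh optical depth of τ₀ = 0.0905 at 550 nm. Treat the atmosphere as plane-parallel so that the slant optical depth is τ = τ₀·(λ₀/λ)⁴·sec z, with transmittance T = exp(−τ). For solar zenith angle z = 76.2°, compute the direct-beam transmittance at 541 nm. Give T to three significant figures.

0.667

sec 76.2° = 4.1923.
τ = 0.0905 × (550/541)⁴ × 4.1923 = 0.0905 × 1.0682 × 4.1923 = 0.4053.
T = exp(−0.4053) = 0.6668.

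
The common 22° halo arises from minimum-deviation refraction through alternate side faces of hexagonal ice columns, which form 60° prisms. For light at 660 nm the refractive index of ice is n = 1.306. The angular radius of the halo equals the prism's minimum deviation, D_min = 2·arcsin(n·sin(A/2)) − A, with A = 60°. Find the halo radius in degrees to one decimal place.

n·sin(A/2) = 1.306 × sin 30° = 1.306 × 0.5000 = 0.6530.
D_min = 2·arcsin(0.6530) − 60° = 2 × 40.768° − 60° = 21.536°.

21.5°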